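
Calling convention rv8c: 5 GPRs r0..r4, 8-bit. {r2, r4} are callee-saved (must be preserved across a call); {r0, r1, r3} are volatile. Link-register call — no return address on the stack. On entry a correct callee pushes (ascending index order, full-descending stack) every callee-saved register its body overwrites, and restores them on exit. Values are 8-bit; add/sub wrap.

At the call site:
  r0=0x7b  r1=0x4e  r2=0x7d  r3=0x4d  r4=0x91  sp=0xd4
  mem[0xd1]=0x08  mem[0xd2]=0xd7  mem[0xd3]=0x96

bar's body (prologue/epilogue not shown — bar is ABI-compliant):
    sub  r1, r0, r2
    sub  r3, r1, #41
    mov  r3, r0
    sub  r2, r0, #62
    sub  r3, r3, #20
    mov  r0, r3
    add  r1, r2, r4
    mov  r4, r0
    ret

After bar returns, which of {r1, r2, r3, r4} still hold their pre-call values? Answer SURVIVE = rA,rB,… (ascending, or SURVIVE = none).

prologue: push r2 -> mem[0xd3]=0x7d, sp=0xd3
prologue: push r4 -> mem[0xd2]=0x91, sp=0xd2
body[0] sub  r1, r0, r2 -> r1=0xfe
body[1] sub  r3, r1, #41 -> r3=0xd5
body[2] mov  r3, r0 -> r3=0x7b
body[3] sub  r2, r0, #62 -> r2=0x3d
body[4] sub  r3, r3, #20 -> r3=0x67
body[5] mov  r0, r3 -> r0=0x67
body[6] add  r1, r2, r4 -> r1=0xce
body[7] mov  r4, r0 -> r4=0x67
epilogue: pop r4=0x91, sp=0xd3
epilogue: pop r2=0x7d, sp=0xd4
r1: caller-saved, written=True
r2: callee-saved, written=True
r3: caller-saved, written=True
r4: callee-saved, written=True

SURVIVE = r2,r4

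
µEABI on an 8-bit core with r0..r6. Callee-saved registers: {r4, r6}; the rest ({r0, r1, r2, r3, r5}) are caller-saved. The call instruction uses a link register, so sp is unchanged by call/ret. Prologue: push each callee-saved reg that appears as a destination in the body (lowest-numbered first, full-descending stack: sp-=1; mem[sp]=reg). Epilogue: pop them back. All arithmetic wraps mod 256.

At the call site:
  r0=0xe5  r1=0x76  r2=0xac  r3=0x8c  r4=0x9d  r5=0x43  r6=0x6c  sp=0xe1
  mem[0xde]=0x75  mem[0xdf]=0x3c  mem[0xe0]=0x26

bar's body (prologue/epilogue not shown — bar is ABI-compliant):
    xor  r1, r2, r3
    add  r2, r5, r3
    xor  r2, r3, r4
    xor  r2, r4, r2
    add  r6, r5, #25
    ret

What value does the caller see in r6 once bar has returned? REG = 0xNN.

prologue: push r6 → mem[0xe0]=0x6c, sp=0xe0
body[0] xor  r1, r2, r3 → r1=0x20
body[1] add  r2, r5, r3 → r2=0xcf
body[2] xor  r2, r3, r4 → r2=0x11
body[3] xor  r2, r4, r2 → r2=0x8c
body[4] add  r6, r5, #25 → r6=0x5c
epilogue: pop r6=0x6c, sp=0xe1
r6 is callee-saved → restored

REG = 0x6c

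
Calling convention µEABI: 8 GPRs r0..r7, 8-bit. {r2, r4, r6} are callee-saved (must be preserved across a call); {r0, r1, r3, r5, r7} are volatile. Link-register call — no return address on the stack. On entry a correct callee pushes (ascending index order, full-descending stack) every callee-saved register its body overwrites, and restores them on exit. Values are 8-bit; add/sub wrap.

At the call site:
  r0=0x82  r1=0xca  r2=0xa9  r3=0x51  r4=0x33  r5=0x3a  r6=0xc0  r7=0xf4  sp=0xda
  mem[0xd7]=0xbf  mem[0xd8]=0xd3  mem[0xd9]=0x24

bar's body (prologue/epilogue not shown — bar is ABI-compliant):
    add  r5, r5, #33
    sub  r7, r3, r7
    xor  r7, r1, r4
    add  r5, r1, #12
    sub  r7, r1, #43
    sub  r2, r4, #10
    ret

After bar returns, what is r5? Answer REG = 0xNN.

REG = 0xd6

prologue: push r2 → mem[0xd9]=0xa9, sp=0xd9
body[0] add  r5, r5, #33 → r5=0x5b
body[1] sub  r7, r3, r7 → r7=0x5d
body[2] xor  r7, r1, r4 → r7=0xf9
body[3] add  r5, r1, #12 → r5=0xd6
body[4] sub  r7, r1, #43 → r7=0x9f
body[5] sub  r2, r4, #10 → r2=0x29
epilogue: pop r2=0xa9, sp=0xda
r5 is caller-saved → body value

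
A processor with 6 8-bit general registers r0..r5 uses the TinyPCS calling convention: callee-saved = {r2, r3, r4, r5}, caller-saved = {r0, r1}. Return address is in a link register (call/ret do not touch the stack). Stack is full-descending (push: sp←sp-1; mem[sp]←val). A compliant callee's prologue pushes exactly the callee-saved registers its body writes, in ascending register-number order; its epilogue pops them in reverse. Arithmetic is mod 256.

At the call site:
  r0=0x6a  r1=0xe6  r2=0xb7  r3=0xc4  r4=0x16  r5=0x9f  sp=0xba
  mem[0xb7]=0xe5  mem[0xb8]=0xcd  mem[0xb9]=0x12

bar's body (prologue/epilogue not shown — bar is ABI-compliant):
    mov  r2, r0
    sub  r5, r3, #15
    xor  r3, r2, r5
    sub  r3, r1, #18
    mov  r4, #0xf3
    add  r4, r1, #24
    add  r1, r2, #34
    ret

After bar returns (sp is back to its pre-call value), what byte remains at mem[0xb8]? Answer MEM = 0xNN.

prologue: push r2 → mem[0xb9]=0xb7, sp=0xb9
prologue: push r3 → mem[0xb8]=0xc4, sp=0xb8
prologue: push r4 → mem[0xb7]=0x16, sp=0xb7
prologue: push r5 → mem[0xb6]=0x9f, sp=0xb6
body[0] mov  r2, r0 → r2=0x6a
body[1] sub  r5, r3, #15 → r5=0xb5
body[2] xor  r3, r2, r5 → r3=0xdf
body[3] sub  r3, r1, #18 → r3=0xd4
body[4] mov  r4, #0xf3 → r4=0xf3
body[5] add  r4, r1, #24 → r4=0xfe
body[6] add  r1, r2, #34 → r1=0x8c
epilogue: pop r5=0x9f, sp=0xb7
epilogue: pop r4=0x16, sp=0xb8
epilogue: pop r3=0xc4, sp=0xb9
epilogue: pop r2=0xb7, sp=0xba
prologue pushed ['r2', 'r3', 'r4', 'r5'] at ['0xb9', '0xb8', '0xb7', '0xb6']

MEM = 0xc4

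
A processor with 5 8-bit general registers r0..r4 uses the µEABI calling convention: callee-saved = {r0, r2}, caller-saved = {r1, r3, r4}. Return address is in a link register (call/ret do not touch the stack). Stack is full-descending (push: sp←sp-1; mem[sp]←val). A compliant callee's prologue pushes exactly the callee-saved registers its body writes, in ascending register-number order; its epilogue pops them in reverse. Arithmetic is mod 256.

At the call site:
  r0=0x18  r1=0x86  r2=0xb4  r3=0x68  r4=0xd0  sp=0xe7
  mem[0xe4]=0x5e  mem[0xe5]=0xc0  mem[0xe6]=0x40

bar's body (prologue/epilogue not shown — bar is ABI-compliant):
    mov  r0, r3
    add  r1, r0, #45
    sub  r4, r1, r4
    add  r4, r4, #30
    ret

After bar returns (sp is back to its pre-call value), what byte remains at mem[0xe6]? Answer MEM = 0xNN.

MEM = 0x18

prologue: push r0 → mem[0xe6]=0x18, sp=0xe6
body[0] mov  r0, r3 → r0=0x68
body[1] add  r1, r0, #45 → r1=0x95
body[2] sub  r4, r1, r4 → r4=0xc5
body[3] add  r4, r4, #30 → r4=0xe3
epilogue: pop r0=0x18, sp=0xe7
prologue pushed ['r0'] at ['0xe6']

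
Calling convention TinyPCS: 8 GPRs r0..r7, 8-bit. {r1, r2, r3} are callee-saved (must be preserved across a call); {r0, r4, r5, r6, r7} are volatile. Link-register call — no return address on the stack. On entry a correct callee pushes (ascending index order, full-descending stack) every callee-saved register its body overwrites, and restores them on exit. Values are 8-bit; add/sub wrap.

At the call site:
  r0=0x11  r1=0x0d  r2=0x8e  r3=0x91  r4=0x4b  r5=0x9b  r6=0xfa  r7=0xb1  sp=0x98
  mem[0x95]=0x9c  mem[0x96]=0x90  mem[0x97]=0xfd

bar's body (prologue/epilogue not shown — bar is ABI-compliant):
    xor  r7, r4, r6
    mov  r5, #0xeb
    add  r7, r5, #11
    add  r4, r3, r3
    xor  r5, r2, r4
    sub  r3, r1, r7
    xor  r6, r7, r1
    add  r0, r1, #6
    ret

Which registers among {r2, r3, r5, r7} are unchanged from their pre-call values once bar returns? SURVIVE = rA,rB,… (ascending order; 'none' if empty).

prologue: push r3 → mem[0x97]=0x91, sp=0x97
body[0] xor  r7, r4, r6 → r7=0xb1
body[1] mov  r5, #0xeb → r5=0xeb
body[2] add  r7, r5, #11 → r7=0xf6
body[3] add  r4, r3, r3 → r4=0x22
body[4] xor  r5, r2, r4 → r5=0xac
body[5] sub  r3, r1, r7 → r3=0x17
body[6] xor  r6, r7, r1 → r6=0xfb
body[7] add  r0, r1, #6 → r0=0x13
epilogue: pop r3=0x91, sp=0x98
r2: callee-saved, written=False
r3: callee-saved, written=True
r5: caller-saved, written=True
r7: caller-saved, written=True

SURVIVE = r2,r3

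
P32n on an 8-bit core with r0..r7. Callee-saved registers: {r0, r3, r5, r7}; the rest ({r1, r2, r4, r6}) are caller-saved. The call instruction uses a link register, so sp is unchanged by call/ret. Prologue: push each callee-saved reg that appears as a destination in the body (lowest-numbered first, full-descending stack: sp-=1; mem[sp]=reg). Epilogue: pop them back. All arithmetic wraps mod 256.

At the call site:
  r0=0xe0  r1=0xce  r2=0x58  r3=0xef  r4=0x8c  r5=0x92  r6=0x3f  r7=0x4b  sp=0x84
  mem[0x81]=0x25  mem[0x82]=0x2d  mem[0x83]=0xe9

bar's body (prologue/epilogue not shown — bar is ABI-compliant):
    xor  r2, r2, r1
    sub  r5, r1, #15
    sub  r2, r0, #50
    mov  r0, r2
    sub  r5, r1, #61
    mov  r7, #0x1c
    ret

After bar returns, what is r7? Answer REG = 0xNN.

prologue: push r0 → mem[0x83]=0xe0, sp=0x83
prologue: push r5 → mem[0x82]=0x92, sp=0x82
prologue: push r7 → mem[0x81]=0x4b, sp=0x81
body[0] xor  r2, r2, r1 → r2=0x96
body[1] sub  r5, r1, #15 → r5=0xbf
body[2] sub  r2, r0, #50 → r2=0xae
body[3] mov  r0, r2 → r0=0xae
body[4] sub  r5, r1, #61 → r5=0x91
body[5] mov  r7, #0x1c → r7=0x1c
epilogue: pop r7=0x4b, sp=0x82
epilogue: pop r5=0x92, sp=0x83
epilogue: pop r0=0xe0, sp=0x84
r7 is callee-saved → restored

REG = 0x4b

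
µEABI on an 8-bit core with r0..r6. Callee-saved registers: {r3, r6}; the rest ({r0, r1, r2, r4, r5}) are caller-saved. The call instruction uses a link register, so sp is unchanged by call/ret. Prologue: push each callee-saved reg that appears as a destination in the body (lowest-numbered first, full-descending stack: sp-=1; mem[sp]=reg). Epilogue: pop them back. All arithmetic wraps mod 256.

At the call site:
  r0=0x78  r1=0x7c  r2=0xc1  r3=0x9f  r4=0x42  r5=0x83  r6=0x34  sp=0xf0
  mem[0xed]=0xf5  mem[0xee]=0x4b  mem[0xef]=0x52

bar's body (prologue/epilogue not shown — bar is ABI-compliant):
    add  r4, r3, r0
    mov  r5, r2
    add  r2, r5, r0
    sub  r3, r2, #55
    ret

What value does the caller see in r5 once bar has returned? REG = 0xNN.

REG = 0xc1

prologue: push r3 → mem[0xef]=0x9f, sp=0xef
body[0] add  r4, r3, r0 → r4=0x17
body[1] mov  r5, r2 → r5=0xc1
body[2] add  r2, r5, r0 → r2=0x39
body[3] sub  r3, r2, #55 → r3=0x02
epilogue: pop r3=0x9f, sp=0xf0
r5 is caller-saved → body value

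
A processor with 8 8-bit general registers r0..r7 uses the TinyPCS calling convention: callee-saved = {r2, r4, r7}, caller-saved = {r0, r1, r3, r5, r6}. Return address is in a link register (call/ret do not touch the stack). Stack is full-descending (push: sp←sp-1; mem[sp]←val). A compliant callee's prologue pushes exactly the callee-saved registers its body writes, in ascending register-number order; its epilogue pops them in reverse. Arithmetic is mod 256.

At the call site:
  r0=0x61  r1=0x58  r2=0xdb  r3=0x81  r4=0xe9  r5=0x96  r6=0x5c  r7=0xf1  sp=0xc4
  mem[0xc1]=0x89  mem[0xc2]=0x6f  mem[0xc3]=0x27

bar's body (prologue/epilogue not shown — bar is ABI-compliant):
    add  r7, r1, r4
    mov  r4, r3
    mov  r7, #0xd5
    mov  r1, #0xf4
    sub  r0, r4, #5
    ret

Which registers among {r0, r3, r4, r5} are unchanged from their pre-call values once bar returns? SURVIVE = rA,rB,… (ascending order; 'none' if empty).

SURVIVE = r3,r4,r5

prologue: push r4 → mem[0xc3]=0xe9, sp=0xc3
prologue: push r7 → mem[0xc2]=0xf1, sp=0xc2
body[0] add  r7, r1, r4 → r7=0x41
body[1] mov  r4, r3 → r4=0x81
body[2] mov  r7, #0xd5 → r7=0xd5
body[3] mov  r1, #0xf4 → r1=0xf4
body[4] sub  r0, r4, #5 → r0=0x7c
epilogue: pop r7=0xf1, sp=0xc3
epilogue: pop r4=0xe9, sp=0xc4
r0: caller-saved, written=True
r3: caller-saved, written=False
r4: callee-saved, written=True
r5: caller-saved, written=False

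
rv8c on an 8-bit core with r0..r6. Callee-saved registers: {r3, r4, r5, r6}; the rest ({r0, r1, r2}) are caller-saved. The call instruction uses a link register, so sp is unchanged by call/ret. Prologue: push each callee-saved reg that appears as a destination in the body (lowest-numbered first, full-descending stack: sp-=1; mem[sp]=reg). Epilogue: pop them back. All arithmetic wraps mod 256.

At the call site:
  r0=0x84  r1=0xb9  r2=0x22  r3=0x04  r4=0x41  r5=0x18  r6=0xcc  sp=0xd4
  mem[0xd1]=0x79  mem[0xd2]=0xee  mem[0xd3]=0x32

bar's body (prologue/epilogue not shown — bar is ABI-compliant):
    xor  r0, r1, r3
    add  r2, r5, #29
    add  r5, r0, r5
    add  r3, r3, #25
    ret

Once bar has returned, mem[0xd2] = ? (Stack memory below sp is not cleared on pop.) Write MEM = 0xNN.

MEM = 0x18

prologue: push r3 -> mem[0xd3]=0x04, sp=0xd3
prologue: push r5 -> mem[0xd2]=0x18, sp=0xd2
body[0] xor  r0, r1, r3 -> r0=0xbd
body[1] add  r2, r5, #29 -> r2=0x35
body[2] add  r5, r0, r5 -> r5=0xd5
body[3] add  r3, r3, #25 -> r3=0x1d
epilogue: pop r5=0x18, sp=0xd3
epilogue: pop r3=0x04, sp=0xd4
prologue pushed ['r3', 'r5'] at ['0xd3', '0xd2']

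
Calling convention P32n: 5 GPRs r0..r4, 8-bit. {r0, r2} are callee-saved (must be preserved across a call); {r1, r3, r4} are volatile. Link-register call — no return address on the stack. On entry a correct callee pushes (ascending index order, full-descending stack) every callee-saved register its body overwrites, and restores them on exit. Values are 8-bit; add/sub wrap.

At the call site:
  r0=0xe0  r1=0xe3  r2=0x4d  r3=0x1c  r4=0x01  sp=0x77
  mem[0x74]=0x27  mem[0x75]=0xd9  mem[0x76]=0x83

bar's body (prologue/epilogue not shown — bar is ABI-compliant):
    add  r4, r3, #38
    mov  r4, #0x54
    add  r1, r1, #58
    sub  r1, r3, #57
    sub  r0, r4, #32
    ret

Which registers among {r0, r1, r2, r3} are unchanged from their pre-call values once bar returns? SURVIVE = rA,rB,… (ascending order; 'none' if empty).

prologue: push r0 → mem[0x76]=0xe0, sp=0x76
body[0] add  r4, r3, #38 → r4=0x42
body[1] mov  r4, #0x54 → r4=0x54
body[2] add  r1, r1, #58 → r1=0x1d
body[3] sub  r1, r3, #57 → r1=0xe3
body[4] sub  r0, r4, #32 → r0=0x34
epilogue: pop r0=0xe0, sp=0x77
r0: callee-saved, written=True
r1: caller-saved, written=True
r2: callee-saved, written=False
r3: caller-saved, written=False

SURVIVE = r0,r1,r2,r3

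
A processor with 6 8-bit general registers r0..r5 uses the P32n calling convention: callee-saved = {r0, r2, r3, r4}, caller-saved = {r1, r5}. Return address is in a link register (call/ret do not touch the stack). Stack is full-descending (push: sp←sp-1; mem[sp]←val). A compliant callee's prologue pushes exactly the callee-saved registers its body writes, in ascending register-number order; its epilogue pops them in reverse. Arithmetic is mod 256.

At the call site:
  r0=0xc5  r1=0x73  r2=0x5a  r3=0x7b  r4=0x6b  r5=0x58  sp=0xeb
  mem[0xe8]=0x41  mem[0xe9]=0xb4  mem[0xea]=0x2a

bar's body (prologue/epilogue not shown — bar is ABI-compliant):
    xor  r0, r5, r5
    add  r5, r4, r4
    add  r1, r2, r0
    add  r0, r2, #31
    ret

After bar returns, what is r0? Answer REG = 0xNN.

REG = 0xc5

prologue: push r0 -> mem[0xea]=0xc5, sp=0xea
body[0] xor  r0, r5, r5 -> r0=0x00
body[1] add  r5, r4, r4 -> r5=0xd6
body[2] add  r1, r2, r0 -> r1=0x5a
body[3] add  r0, r2, #31 -> r0=0x79
epilogue: pop r0=0xc5, sp=0xeb
r0 is callee-saved -> restored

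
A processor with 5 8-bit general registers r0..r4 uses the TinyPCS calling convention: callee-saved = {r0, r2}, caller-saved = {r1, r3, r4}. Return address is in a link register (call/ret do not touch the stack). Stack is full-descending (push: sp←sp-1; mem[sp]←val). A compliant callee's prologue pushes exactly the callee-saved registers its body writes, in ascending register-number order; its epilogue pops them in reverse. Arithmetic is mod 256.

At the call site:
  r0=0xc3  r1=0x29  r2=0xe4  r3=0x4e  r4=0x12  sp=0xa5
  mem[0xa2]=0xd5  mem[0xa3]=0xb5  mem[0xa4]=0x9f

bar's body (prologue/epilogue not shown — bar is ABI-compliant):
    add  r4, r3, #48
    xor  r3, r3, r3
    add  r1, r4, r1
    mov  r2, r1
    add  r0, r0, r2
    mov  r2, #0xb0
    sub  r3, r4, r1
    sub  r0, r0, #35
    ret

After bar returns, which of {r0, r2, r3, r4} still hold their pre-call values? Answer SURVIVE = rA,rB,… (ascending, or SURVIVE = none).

prologue: push r0 → mem[0xa4]=0xc3, sp=0xa4
prologue: push r2 → mem[0xa3]=0xe4, sp=0xa3
body[0] add  r4, r3, #48 → r4=0x7e
body[1] xor  r3, r3, r3 → r3=0x00
body[2] add  r1, r4, r1 → r1=0xa7
body[3] mov  r2, r1 → r2=0xa7
body[4] add  r0, r0, r2 → r0=0x6a
body[5] mov  r2, #0xb0 → r2=0xb0
body[6] sub  r3, r4, r1 → r3=0xd7
body[7] sub  r0, r0, #35 → r0=0x47
epilogue: pop r2=0xe4, sp=0xa4
epilogue: pop r0=0xc3, sp=0xa5
r0: callee-saved, written=True
r2: callee-saved, written=True
r3: caller-saved, written=True
r4: caller-saved, written=True

SURVIVE = r0,r2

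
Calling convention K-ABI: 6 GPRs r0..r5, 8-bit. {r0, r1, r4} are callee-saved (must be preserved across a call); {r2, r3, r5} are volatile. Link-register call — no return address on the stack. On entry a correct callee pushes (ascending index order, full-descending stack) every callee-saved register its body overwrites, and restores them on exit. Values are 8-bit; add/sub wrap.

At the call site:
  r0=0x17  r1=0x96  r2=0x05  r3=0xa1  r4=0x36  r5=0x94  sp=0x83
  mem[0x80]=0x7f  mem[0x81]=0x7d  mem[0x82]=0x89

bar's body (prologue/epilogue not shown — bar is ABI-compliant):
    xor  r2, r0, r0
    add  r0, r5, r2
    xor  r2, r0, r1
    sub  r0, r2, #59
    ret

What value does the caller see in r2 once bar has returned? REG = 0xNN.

prologue: push r0 -> mem[0x82]=0x17, sp=0x82
body[0] xor  r2, r0, r0 -> r2=0x00
body[1] add  r0, r5, r2 -> r0=0x94
body[2] xor  r2, r0, r1 -> r2=0x02
body[3] sub  r0, r2, #59 -> r0=0xc7
epilogue: pop r0=0x17, sp=0x83
r2 is caller-saved -> body value

REG = 0x02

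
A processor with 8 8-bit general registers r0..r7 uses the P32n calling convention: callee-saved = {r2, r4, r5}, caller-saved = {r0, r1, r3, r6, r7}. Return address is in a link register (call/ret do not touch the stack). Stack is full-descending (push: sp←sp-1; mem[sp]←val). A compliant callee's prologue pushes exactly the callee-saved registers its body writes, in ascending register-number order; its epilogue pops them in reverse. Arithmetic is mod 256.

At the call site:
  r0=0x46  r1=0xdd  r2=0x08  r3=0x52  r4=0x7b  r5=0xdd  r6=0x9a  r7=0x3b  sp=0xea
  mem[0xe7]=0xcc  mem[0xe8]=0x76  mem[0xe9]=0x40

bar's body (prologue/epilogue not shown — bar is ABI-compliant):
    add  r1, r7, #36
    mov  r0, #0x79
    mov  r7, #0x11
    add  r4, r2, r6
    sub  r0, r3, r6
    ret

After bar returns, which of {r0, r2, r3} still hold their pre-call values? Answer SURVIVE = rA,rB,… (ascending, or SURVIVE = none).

SURVIVE = r2,r3

prologue: push r4 → mem[0xe9]=0x7b, sp=0xe9
body[0] add  r1, r7, #36 → r1=0x5f
body[1] mov  r0, #0x79 → r0=0x79
body[2] mov  r7, #0x11 → r7=0x11
body[3] add  r4, r2, r6 → r4=0xa2
body[4] sub  r0, r3, r6 → r0=0xb8
epilogue: pop r4=0x7b, sp=0xea
r0: caller-saved, written=True
r2: callee-saved, written=False
r3: caller-saved, written=False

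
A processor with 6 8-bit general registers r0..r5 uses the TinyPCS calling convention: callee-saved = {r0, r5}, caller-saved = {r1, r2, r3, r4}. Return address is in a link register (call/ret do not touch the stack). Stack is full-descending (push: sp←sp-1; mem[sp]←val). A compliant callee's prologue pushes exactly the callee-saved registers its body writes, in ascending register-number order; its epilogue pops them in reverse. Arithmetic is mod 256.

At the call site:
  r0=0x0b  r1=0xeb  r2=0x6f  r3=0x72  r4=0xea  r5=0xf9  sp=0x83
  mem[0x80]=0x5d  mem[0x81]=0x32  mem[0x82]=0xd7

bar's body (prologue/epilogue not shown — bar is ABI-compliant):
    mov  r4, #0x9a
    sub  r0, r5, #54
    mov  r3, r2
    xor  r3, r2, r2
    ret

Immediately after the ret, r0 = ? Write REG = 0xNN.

REG = 0x0b

prologue: push r0 → mem[0x82]=0x0b, sp=0x82
body[0] mov  r4, #0x9a → r4=0x9a
body[1] sub  r0, r5, #54 → r0=0xc3
body[2] mov  r3, r2 → r3=0x6f
body[3] xor  r3, r2, r2 → r3=0x00
epilogue: pop r0=0x0b, sp=0x83
r0 is callee-saved → restored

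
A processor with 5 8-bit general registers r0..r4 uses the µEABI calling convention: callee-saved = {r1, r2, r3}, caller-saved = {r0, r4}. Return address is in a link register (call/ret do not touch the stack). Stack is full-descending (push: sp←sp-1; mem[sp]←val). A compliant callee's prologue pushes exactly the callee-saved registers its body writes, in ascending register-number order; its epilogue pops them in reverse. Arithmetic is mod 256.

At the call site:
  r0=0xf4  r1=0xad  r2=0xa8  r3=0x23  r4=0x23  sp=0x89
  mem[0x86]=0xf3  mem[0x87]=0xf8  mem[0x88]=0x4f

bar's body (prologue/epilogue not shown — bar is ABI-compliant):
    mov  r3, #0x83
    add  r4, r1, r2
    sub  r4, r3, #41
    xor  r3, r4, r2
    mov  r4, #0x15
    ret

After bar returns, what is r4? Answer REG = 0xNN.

REG = 0x15

prologue: push r3 → mem[0x88]=0x23, sp=0x88
body[0] mov  r3, #0x83 → r3=0x83
body[1] add  r4, r1, r2 → r4=0x55
body[2] sub  r4, r3, #41 → r4=0x5a
body[3] xor  r3, r4, r2 → r3=0xf2
body[4] mov  r4, #0x15 → r4=0x15
epilogue: pop r3=0x23, sp=0x89
r4 is caller-saved → body value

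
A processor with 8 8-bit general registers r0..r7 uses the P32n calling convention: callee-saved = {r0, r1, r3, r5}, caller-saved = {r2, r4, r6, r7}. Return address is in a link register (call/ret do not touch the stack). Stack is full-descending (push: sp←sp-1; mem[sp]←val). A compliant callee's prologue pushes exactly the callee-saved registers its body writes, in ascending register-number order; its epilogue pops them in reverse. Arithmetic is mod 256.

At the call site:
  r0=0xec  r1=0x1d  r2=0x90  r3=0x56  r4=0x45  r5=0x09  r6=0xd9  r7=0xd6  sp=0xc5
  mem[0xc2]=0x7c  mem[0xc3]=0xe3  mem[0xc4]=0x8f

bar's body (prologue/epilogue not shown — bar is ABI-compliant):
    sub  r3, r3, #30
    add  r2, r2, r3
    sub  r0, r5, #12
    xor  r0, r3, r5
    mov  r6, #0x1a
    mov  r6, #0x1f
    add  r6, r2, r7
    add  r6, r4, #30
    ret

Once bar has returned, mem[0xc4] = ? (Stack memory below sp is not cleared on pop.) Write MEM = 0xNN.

MEM = 0xec

prologue: push r0 → mem[0xc4]=0xec, sp=0xc4
prologue: push r3 → mem[0xc3]=0x56, sp=0xc3
body[0] sub  r3, r3, #30 → r3=0x38
body[1] add  r2, r2, r3 → r2=0xc8
body[2] sub  r0, r5, #12 → r0=0xfd
body[3] xor  r0, r3, r5 → r0=0x31
body[4] mov  r6, #0x1a → r6=0x1a
body[5] mov  r6, #0x1f → r6=0x1f
body[6] add  r6, r2, r7 → r6=0x9e
body[7] add  r6, r4, #30 → r6=0x63
epilogue: pop r3=0x56, sp=0xc4
epilogue: pop r0=0xec, sp=0xc5
prologue pushed ['r0', 'r3'] at ['0xc4', '0xc3']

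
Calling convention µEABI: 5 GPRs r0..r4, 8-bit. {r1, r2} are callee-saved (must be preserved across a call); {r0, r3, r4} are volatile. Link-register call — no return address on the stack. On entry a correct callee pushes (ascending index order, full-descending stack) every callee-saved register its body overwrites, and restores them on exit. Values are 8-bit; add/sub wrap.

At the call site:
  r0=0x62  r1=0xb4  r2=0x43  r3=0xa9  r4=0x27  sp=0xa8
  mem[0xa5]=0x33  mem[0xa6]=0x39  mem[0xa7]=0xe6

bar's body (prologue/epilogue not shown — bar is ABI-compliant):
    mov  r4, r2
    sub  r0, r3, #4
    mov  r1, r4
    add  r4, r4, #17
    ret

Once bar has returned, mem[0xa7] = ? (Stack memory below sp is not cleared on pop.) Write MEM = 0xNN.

MEM = 0xb4

prologue: push r1 -> mem[0xa7]=0xb4, sp=0xa7
body[0] mov  r4, r2 -> r4=0x43
body[1] sub  r0, r3, #4 -> r0=0xa5
body[2] mov  r1, r4 -> r1=0x43
body[3] add  r4, r4, #17 -> r4=0x54
epilogue: pop r1=0xb4, sp=0xa8
prologue pushed ['r1'] at ['0xa7']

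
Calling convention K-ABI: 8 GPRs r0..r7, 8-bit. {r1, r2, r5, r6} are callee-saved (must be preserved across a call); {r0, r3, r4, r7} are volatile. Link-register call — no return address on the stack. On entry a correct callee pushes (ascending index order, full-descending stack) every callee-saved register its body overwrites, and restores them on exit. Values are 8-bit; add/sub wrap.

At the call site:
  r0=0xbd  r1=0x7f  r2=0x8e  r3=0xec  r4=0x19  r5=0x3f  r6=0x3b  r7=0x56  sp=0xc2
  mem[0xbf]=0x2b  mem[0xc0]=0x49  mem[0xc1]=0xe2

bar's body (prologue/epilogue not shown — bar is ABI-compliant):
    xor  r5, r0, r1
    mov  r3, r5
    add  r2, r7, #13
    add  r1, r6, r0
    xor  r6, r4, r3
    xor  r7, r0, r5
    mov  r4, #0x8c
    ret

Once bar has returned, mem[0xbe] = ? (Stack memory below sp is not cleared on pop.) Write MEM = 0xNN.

MEM = 0x3b

prologue: push r1 → mem[0xc1]=0x7f, sp=0xc1
prologue: push r2 → mem[0xc0]=0x8e, sp=0xc0
prologue: push r5 → mem[0xbf]=0x3f, sp=0xbf
prologue: push r6 → mem[0xbe]=0x3b, sp=0xbe
body[0] xor  r5, r0, r1 → r5=0xc2
body[1] mov  r3, r5 → r3=0xc2
body[2] add  r2, r7, #13 → r2=0x63
body[3] add  r1, r6, r0 → r1=0xf8
body[4] xor  r6, r4, r3 → r6=0xdb
body[5] xor  r7, r0, r5 → r7=0x7f
body[6] mov  r4, #0x8c → r4=0x8c
epilogue: pop r6=0x3b, sp=0xbf
epilogue: pop r5=0x3f, sp=0xc0
epilogue: pop r2=0x8e, sp=0xc1
epilogue: pop r1=0x7f, sp=0xc2
prologue pushed ['r1', 'r2', 'r5', 'r6'] at ['0xc1', '0xc0', '0xbf', '0xbe']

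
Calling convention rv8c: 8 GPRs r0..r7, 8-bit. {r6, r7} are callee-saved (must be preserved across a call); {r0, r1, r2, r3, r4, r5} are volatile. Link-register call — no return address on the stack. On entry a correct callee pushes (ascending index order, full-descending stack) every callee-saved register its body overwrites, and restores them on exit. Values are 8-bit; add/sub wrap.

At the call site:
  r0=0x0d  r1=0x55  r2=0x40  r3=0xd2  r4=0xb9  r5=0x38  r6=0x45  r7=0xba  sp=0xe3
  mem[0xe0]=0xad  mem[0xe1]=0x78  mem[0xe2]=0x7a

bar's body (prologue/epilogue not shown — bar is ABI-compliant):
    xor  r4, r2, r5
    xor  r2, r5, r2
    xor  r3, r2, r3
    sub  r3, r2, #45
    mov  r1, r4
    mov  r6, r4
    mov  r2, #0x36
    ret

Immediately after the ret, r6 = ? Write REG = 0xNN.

prologue: push r6 -> mem[0xe2]=0x45, sp=0xe2
body[0] xor  r4, r2, r5 -> r4=0x78
body[1] xor  r2, r5, r2 -> r2=0x78
body[2] xor  r3, r2, r3 -> r3=0xaa
body[3] sub  r3, r2, #45 -> r3=0x4b
body[4] mov  r1, r4 -> r1=0x78
body[5] mov  r6, r4 -> r6=0x78
body[6] mov  r2, #0x36 -> r2=0x36
epilogue: pop r6=0x45, sp=0xe3
r6 is callee-saved -> restored

REG = 0x45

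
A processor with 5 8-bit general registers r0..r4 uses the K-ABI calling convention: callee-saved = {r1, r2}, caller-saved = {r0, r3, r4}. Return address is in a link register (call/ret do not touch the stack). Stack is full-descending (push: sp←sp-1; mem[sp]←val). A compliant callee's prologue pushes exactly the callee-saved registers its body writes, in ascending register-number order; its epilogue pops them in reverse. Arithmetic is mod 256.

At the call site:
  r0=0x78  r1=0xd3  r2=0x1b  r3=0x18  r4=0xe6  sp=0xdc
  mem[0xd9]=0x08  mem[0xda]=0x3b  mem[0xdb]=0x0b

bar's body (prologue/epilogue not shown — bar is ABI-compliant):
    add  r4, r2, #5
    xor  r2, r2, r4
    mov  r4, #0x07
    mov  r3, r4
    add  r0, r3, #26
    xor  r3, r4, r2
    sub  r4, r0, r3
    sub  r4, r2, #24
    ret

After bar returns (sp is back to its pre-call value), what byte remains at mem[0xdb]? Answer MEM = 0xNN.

prologue: push r2 → mem[0xdb]=0x1b, sp=0xdb
body[0] add  r4, r2, #5 → r4=0x20
body[1] xor  r2, r2, r4 → r2=0x3b
body[2] mov  r4, #0x07 → r4=0x07
body[3] mov  r3, r4 → r3=0x07
body[4] add  r0, r3, #26 → r0=0x21
body[5] xor  r3, r4, r2 → r3=0x3c
body[6] sub  r4, r0, r3 → r4=0xe5
body[7] sub  r4, r2, #24 → r4=0x23
epilogue: pop r2=0x1b, sp=0xdc
prologue pushed ['r2'] at ['0xdb']

MEM = 0x1b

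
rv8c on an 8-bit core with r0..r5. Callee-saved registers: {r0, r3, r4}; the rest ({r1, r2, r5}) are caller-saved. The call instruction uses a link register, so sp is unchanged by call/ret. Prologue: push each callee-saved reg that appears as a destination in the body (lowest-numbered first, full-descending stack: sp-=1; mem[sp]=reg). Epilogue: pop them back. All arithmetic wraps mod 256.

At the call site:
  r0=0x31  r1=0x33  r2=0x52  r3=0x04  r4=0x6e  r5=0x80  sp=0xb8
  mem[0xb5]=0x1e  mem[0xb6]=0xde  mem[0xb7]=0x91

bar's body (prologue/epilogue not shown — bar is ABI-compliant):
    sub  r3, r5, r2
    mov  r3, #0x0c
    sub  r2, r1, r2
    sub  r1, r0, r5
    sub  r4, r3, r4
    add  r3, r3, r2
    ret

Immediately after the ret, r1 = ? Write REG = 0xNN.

REG = 0xb1

prologue: push r3 -> mem[0xb7]=0x04, sp=0xb7
prologue: push r4 -> mem[0xb6]=0x6e, sp=0xb6
body[0] sub  r3, r5, r2 -> r3=0x2e
body[1] mov  r3, #0x0c -> r3=0x0c
body[2] sub  r2, r1, r2 -> r2=0xe1
body[3] sub  r1, r0, r5 -> r1=0xb1
body[4] sub  r4, r3, r4 -> r4=0x9e
body[5] add  r3, r3, r2 -> r3=0xed
epilogue: pop r4=0x6e, sp=0xb7
epilogue: pop r3=0x04, sp=0xb8
r1 is caller-saved -> body value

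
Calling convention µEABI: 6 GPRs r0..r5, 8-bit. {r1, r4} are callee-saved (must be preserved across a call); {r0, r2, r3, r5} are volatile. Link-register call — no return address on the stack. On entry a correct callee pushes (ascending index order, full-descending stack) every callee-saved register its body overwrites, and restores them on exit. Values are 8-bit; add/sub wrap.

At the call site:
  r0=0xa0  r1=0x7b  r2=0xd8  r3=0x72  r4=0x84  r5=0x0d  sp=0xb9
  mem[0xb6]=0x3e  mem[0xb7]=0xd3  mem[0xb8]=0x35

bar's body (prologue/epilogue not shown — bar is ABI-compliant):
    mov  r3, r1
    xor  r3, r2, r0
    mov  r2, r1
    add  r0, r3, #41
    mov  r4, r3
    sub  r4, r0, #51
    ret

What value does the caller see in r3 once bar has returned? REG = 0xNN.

REG = 0x78

prologue: push r4 -> mem[0xb8]=0x84, sp=0xb8
body[0] mov  r3, r1 -> r3=0x7b
body[1] xor  r3, r2, r0 -> r3=0x78
body[2] mov  r2, r1 -> r2=0x7b
body[3] add  r0, r3, #41 -> r0=0xa1
body[4] mov  r4, r3 -> r4=0x78
body[5] sub  r4, r0, #51 -> r4=0x6e
epilogue: pop r4=0x84, sp=0xb9
r3 is caller-saved -> body value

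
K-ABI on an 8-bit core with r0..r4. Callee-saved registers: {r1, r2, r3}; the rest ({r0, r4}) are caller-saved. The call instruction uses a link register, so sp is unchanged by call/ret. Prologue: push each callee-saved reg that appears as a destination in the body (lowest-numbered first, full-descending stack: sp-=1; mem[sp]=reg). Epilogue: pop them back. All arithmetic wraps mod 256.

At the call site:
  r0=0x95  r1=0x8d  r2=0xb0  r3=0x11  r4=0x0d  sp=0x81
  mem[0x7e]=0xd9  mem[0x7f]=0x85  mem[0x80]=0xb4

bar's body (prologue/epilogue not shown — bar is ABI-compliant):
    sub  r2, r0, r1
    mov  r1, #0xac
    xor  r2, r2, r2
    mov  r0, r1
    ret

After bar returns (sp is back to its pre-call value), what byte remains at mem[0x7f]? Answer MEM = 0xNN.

MEM = 0xb0

prologue: push r1 -> mem[0x80]=0x8d, sp=0x80
prologue: push r2 -> mem[0x7f]=0xb0, sp=0x7f
body[0] sub  r2, r0, r1 -> r2=0x08
body[1] mov  r1, #0xac -> r1=0xac
body[2] xor  r2, r2, r2 -> r2=0x00
body[3] mov  r0, r1 -> r0=0xac
epilogue: pop r2=0xb0, sp=0x80
epilogue: pop r1=0x8d, sp=0x81
prologue pushed ['r1', 'r2'] at ['0x80', '0x7f']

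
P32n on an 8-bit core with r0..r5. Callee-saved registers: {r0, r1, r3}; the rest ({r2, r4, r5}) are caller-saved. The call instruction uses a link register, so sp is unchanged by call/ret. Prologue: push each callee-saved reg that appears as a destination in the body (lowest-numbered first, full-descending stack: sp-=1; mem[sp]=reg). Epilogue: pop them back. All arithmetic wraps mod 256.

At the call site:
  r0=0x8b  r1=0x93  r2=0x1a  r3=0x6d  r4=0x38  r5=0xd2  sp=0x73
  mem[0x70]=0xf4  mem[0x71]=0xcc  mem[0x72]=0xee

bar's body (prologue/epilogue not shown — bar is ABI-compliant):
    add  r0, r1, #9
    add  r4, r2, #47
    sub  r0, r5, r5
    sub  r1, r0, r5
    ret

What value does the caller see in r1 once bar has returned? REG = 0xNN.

REG = 0x93

prologue: push r0 -> mem[0x72]=0x8b, sp=0x72
prologue: push r1 -> mem[0x71]=0x93, sp=0x71
body[0] add  r0, r1, #9 -> r0=0x9c
body[1] add  r4, r2, #47 -> r4=0x49
body[2] sub  r0, r5, r5 -> r0=0x00
body[3] sub  r1, r0, r5 -> r1=0x2e
epilogue: pop r1=0x93, sp=0x72
epilogue: pop r0=0x8b, sp=0x73
r1 is callee-saved -> restored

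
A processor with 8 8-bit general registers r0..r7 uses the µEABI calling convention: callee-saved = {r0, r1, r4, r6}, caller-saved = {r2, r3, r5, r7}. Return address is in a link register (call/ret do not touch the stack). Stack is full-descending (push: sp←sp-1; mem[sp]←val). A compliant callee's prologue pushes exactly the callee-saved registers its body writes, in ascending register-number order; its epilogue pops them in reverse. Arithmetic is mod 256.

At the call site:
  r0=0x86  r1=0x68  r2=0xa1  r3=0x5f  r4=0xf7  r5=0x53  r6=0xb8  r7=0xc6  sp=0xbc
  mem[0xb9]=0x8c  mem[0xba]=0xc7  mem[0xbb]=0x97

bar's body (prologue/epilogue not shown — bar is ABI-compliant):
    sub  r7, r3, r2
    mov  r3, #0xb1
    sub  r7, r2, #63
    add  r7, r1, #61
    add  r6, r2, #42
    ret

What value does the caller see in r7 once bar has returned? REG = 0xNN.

REG = 0xa5

prologue: push r6 -> mem[0xbb]=0xb8, sp=0xbb
body[0] sub  r7, r3, r2 -> r7=0xbe
body[1] mov  r3, #0xb1 -> r3=0xb1
body[2] sub  r7, r2, #63 -> r7=0x62
body[3] add  r7, r1, #61 -> r7=0xa5
body[4] add  r6, r2, #42 -> r6=0xcb
epilogue: pop r6=0xb8, sp=0xbc
r7 is caller-saved -> body value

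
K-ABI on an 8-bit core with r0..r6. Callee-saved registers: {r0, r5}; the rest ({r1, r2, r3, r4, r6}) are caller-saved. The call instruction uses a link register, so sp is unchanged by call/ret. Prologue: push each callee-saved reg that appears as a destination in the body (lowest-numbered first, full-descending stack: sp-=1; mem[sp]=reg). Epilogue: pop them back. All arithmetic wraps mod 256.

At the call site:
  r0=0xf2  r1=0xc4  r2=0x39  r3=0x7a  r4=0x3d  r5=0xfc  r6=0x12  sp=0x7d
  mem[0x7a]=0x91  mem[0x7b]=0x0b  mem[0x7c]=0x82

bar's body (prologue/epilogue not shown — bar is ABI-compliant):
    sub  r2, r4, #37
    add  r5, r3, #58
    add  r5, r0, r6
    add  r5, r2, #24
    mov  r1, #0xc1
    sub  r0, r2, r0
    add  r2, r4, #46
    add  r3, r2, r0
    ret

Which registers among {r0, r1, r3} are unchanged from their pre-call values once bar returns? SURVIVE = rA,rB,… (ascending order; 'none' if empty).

prologue: push r0 -> mem[0x7c]=0xf2, sp=0x7c
prologue: push r5 -> mem[0x7b]=0xfc, sp=0x7b
body[0] sub  r2, r4, #37 -> r2=0x18
body[1] add  r5, r3, #58 -> r5=0xb4
body[2] add  r5, r0, r6 -> r5=0x04
body[3] add  r5, r2, #24 -> r5=0x30
body[4] mov  r1, #0xc1 -> r1=0xc1
body[5] sub  r0, r2, r0 -> r0=0x26
body[6] add  r2, r4, #46 -> r2=0x6b
body[7] add  r3, r2, r0 -> r3=0x91
epilogue: pop r5=0xfc, sp=0x7c
epilogue: pop r0=0xf2, sp=0x7d
r0: callee-saved, written=True
r1: caller-saved, written=True
r3: caller-saved, written=True

SURVIVE = r0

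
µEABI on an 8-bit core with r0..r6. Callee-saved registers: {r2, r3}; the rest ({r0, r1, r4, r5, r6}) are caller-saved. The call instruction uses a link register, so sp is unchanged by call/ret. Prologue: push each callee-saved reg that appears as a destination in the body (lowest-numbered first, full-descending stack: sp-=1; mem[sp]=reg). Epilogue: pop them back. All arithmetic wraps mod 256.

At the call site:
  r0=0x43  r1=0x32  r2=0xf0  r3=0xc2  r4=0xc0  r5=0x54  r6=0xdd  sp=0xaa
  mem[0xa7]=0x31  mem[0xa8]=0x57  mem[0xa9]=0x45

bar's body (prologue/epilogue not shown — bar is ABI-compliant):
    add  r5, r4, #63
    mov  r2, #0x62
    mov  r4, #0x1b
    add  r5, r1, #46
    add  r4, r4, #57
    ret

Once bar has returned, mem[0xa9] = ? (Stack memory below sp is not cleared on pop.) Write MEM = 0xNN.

MEM = 0xf0

prologue: push r2 -> mem[0xa9]=0xf0, sp=0xa9
body[0] add  r5, r4, #63 -> r5=0xff
body[1] mov  r2, #0x62 -> r2=0x62
body[2] mov  r4, #0x1b -> r4=0x1b
body[3] add  r5, r1, #46 -> r5=0x60
body[4] add  r4, r4, #57 -> r4=0x54
epilogue: pop r2=0xf0, sp=0xaa
prologue pushed ['r2'] at ['0xa9']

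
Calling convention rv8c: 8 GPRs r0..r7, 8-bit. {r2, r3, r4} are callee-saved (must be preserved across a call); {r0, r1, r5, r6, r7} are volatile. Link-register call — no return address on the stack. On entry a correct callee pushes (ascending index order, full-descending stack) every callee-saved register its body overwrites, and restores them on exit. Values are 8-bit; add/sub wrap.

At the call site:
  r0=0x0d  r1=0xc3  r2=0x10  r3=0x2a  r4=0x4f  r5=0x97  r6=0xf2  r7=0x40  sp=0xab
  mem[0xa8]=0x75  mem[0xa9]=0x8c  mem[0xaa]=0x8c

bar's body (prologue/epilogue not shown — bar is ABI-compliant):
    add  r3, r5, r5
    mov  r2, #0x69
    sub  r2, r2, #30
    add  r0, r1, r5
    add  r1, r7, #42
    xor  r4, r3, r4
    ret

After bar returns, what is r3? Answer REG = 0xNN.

REG = 0x2a

prologue: push r2 → mem[0xaa]=0x10, sp=0xaa
prologue: push r3 → mem[0xa9]=0x2a, sp=0xa9
prologue: push r4 → mem[0xa8]=0x4f, sp=0xa8
body[0] add  r3, r5, r5 → r3=0x2e
body[1] mov  r2, #0x69 → r2=0x69
body[2] sub  r2, r2, #30 → r2=0x4b
body[3] add  r0, r1, r5 → r0=0x5a
body[4] add  r1, r7, #42 → r1=0x6a
body[5] xor  r4, r3, r4 → r4=0x61
epilogue: pop r4=0x4f, sp=0xa9
epilogue: pop r3=0x2a, sp=0xaa
epilogue: pop r2=0x10, sp=0xab
r3 is callee-saved → restored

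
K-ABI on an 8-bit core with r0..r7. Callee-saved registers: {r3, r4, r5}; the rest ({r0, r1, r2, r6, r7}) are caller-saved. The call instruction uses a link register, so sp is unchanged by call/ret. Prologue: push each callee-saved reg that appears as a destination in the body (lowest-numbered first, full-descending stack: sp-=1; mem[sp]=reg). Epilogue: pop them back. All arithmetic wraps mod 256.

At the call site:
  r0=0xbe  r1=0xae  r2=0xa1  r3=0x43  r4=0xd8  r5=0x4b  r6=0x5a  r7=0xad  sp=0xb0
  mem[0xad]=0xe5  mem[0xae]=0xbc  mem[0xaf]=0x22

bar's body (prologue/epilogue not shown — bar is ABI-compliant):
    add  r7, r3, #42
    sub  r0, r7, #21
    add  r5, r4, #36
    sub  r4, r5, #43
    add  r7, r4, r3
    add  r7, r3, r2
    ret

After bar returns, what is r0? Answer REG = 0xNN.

REG = 0x58

prologue: push r4 -> mem[0xaf]=0xd8, sp=0xaf
prologue: push r5 -> mem[0xae]=0x4b, sp=0xae
body[0] add  r7, r3, #42 -> r7=0x6d
body[1] sub  r0, r7, #21 -> r0=0x58
body[2] add  r5, r4, #36 -> r5=0xfc
body[3] sub  r4, r5, #43 -> r4=0xd1
body[4] add  r7, r4, r3 -> r7=0x14
body[5] add  r7, r3, r2 -> r7=0xe4
epilogue: pop r5=0x4b, sp=0xaf
epilogue: pop r4=0xd8, sp=0xb0
r0 is caller-saved -> body value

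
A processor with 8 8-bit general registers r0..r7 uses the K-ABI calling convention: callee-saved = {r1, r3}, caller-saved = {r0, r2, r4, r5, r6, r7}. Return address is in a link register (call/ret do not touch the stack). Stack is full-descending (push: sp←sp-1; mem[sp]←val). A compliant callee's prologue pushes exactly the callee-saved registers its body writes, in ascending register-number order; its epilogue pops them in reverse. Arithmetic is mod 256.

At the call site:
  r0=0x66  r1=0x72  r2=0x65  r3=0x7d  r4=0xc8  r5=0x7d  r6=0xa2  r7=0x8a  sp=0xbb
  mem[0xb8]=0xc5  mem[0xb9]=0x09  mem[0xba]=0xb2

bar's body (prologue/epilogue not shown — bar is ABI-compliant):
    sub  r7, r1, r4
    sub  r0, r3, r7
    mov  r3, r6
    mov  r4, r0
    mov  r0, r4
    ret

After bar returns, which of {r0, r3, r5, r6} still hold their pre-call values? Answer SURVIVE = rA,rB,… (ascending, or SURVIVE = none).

prologue: push r3 → mem[0xba]=0x7d, sp=0xba
body[0] sub  r7, r1, r4 → r7=0xaa
body[1] sub  r0, r3, r7 → r0=0xd3
body[2] mov  r3, r6 → r3=0xa2
body[3] mov  r4, r0 → r4=0xd3
body[4] mov  r0, r4 → r0=0xd3
epilogue: pop r3=0x7d, sp=0xbb
r0: caller-saved, written=True
r3: callee-saved, written=True
r5: caller-saved, written=False
r6: caller-saved, written=False

SURVIVE = r3,r5,r6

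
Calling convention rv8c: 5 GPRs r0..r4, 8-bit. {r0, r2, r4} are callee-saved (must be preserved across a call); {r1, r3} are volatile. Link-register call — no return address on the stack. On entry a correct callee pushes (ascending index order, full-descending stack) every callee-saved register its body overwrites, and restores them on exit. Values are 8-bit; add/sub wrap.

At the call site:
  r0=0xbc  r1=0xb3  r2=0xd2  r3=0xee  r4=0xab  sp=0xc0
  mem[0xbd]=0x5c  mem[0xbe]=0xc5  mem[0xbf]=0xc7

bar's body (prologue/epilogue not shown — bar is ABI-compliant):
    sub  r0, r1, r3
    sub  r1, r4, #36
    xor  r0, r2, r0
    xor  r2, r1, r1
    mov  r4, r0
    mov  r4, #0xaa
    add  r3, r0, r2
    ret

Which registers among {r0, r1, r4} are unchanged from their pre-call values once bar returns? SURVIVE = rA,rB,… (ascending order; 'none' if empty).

SURVIVE = r0,r4

prologue: push r0 → mem[0xbf]=0xbc, sp=0xbf
prologue: push r2 → mem[0xbe]=0xd2, sp=0xbe
prologue: push r4 → mem[0xbd]=0xab, sp=0xbd
body[0] sub  r0, r1, r3 → r0=0xc5
body[1] sub  r1, r4, #36 → r1=0x87
body[2] xor  r0, r2, r0 → r0=0x17
body[3] xor  r2, r1, r1 → r2=0x00
body[4] mov  r4, r0 → r4=0x17
body[5] mov  r4, #0xaa → r4=0xaa
body[6] add  r3, r0, r2 → r3=0x17
epilogue: pop r4=0xab, sp=0xbe
epilogue: pop r2=0xd2, sp=0xbf
epilogue: pop r0=0xbc, sp=0xc0
r0: callee-saved, written=True
r1: caller-saved, written=True
r4: callee-saved, written=True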